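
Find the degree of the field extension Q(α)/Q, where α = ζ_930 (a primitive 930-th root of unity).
[Q(α):Q] = 240

The minimal polynomial of ζ_930 over Q is the 930-th cyclotomic polynomial Φ_930(x), which is irreducible over Q and has degree φ(930) = 240. Hence [Q(α):Q] = φ(930) = 240.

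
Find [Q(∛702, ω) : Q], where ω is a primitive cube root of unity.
[Q(∛702, ω) : Q] = 6

[Q(∛702):Q] = 3 (min poly x^3 - 702, irreducible since 702 is not a perfect cube). [Q(ω):Q] = 2 (min poly x^2 + x + 1). Since Q(∛702) ⊂ R and ω ∉ R, we have ω ∉ Q(∛702), so x^2 + x + 1 remains irreducible over Q(∛702) and [Q(∛702, ω) : Q(∛702)] = 2. By the tower law, [Q(∛702, ω) : Q] = 3 · 2 = 6. (In fact Q(∛702, ω) is the splitting field of x^3 - 702 over Q.)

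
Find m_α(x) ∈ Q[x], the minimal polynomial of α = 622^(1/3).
m_α(x) = x^3 - 622

α satisfies α^3 = 622, so x^3 - 622 annihilates α. By the rational root test, a rational root p/q (in lowest terms) of x^3 - 622 would satisfy p^3 = 622 q^3, forcing q = 1 and p^3 = 622; but 622 is not a perfect cube, contradiction. A monic cubic over Q with no rational root is irreducible (any nontrivial factorization would include a linear factor). Hence x^3 - 622 is the minimal polynomial of α, and in particular [Q(α):Q] = 3.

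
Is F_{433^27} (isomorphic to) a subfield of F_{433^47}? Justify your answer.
No: F_{433^27} is not a subfield of F_{433^47}

F_{p^m} embeds in F_{p^n} iff m | n. Here 27 ∤ 47 (since 47 = 1·27 + 20 with remainder 20 ≠ 0), so F_{433^27} is not a subfield of F_{433^47}. Equivalently: if it were, the tower law would give 27 = [F_{433^27}:F_433] dividing [F_{433^47}:F_433] = 47, contradiction.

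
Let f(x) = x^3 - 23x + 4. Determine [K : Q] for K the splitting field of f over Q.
[K : Q] = 6

By the rational root test, any rational root of the monic integer polynomial f(x) = x^3 - 23x + 4 must be an integer dividing the constant term 4, i.e. one of ±{1, 2, 4}. Evaluating: f(1) = -18, f(-1) = 26, f(2) = -34, f(-2) = 42, f(4) = -24, f(-4) = 32; none is 0, so f has no rational root and is therefore irreducible over Q (a cubic with no linear factor over a field is irreducible). For an irreducible cubic, the Galois group is A_3 or S_3 according as the discriminant disc(f) = -4a^3 - 27b^2 = -4·(-23)^3 - 27·(4)^2 = 48236 is or is not a square in Q. Here disc(f) = 48236 is not a perfect square in Q, so the Galois group of f over Q is not contained in A_3 and must be all of S_3. The splitting field has degree |S_3| = 6 over Q, so [K : Q] = 6.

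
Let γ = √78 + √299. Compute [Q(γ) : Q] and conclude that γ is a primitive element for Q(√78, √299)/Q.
[Q(γ) : Q] = 4 (equivalently, Q(γ) = Q(√78, √299))

Obviously Q(γ) ⊆ Q(√78, √299), and [Q(√78, √299):Q] = 4 (since 78, 299 are distinct squarefree integers > 1 with 23322 not a perfect square). To show equality we compute the minimal polynomial of γ. From γ = √78 + √299: γ^2 = 78 + 2√(23322) + 299 = 377 + 2√(23322), so γ^2 - 377 = 2√(23322); squaring, (γ^2 - 377)^2 = 4·23322, i.e. γ^4 - 754γ^2 + 142129 - 93288 = 0, i.e. γ^4 - 754γ^2 + 48841 = 0. So γ is a root of x^4 - 754x^2 + 48841. This polynomial is irreducible over Q: it has no rational root (each ±√78 ± √299 is irrational), and any factorization into two quadratics over Q would force √(23322) ∈ Q (pairing opposite roots) or √78, √299 ∈ Q (other pairings), all impossible. Hence [Q(γ):Q] = 4 = [Q(√78, √299):Q], so Q(γ) = Q(√78, √299).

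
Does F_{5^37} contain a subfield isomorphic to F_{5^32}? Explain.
No: F_{5^32} is not a subfield of F_{5^37}

F_{p^m} embeds in F_{p^n} iff m | n. Here 32 ∤ 37 (since 37 = 1·32 + 5 with remainder 5 ≠ 0), so F_{5^32} is not a subfield of F_{5^37}. Equivalently: if it were, the tower law would give 32 = [F_{5^32}:F_5] dividing [F_{5^37}:F_5] = 37, contradiction.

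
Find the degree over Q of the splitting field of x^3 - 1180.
[K : Q] = 6

The roots of x^3 - 1180 are ∛1180, ω∛1180, ω^2∛1180 where ω = e^(2πi/3) is a primitive cube root of unity, so K = Q(∛1180, ω). Now [Q(∛1180):Q] = 3 (since 1180 is not a perfect cube, x^3 - 1180 is irreducible) and [Q(ω):Q] = 2. Both 2 and 3 divide [K:Q], and [K:Q] ≤ 3·2 = 6, so [K:Q] = 6. (Equivalently: Q(∛1180) ⊂ R but ω ∉ R, so [K : Q(∛1180)] = 2.)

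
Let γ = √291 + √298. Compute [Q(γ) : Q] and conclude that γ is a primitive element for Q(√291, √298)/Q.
[Q(γ) : Q] = 4 (equivalently, Q(γ) = Q(√291, √298))

Obviously Q(γ) ⊆ Q(√291, √298), and [Q(√291, √298):Q] = 4 (since 291, 298 are distinct squarefree integers > 1 with 86718 not a perfect square). To show equality we compute the minimal polynomial of γ. From γ = √291 + √298: γ^2 = 291 + 2√(86718) + 298 = 589 + 2√(86718), so γ^2 - 589 = 2√(86718); squaring, (γ^2 - 589)^2 = 4·86718, i.e. γ^4 - 1178γ^2 + 346921 - 346872 = 0, i.e. γ^4 - 1178γ^2 + 49 = 0. So γ is a root of x^4 - 1178x^2 + 49. This polynomial is irreducible over Q: it has no rational root (each ±√291 ± √298 is irrational), and any factorization into two quadratics over Q would force √(86718) ∈ Q (pairing opposite roots) or √291, √298 ∈ Q (other pairings), all impossible. Hence [Q(γ):Q] = 4 = [Q(√291, √298):Q], so Q(γ) = Q(√291, √298).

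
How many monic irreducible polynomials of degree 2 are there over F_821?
There are 336610 monic irreducible polynomials of degree 2 over F_821

Each element of F_{821^2} that lies in no proper subfield is a root of exactly one monic irreducible of degree 2 over F_821, and each such polynomial has 2 distinct roots in F_{821^2}. By Möbius inversion the count is N_821(2) = (1/2) Σ_{d|2} μ(2/d) · 821^d = (1/2)(μ(2)·821^1 + μ(1)·821^2) = 673220/2 = 336610.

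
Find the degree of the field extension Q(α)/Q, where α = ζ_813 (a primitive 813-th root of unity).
[Q(α):Q] = 540

The minimal polynomial of ζ_813 over Q is the 813-th cyclotomic polynomial Φ_813(x), which is irreducible over Q and has degree φ(813) = 540. Hence [Q(α):Q] = φ(813) = 540.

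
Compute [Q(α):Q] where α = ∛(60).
[Q(α):Q] = 3

The minimal polynomial of α is x^3 - 60, irreducible over Q since 60 is not a perfect cube (so x^3 - 60 has no rational root). Hence [Q(α):Q] = deg(m_α) = 3.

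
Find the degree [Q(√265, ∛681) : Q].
[Q(√265, ∛681) : Q] = 6

Let L = Q(√265, ∛681). Since Q(√265) ⊂ L and [Q(√265):Q] = 2, the tower law gives 2 | [L:Q]. Likewise Q(∛681) ⊂ L with [Q(∛681):Q] = 3 (because 681 is not a perfect cube), so 3 | [L:Q]. As gcd(2,3) = 1, [L:Q] is divisible by 6. Conversely L is generated over Q by √265 and ∛681, so [L:Q] ≤ 2·3 = 6. Therefore [Q(√265, ∛681) : Q] = 6.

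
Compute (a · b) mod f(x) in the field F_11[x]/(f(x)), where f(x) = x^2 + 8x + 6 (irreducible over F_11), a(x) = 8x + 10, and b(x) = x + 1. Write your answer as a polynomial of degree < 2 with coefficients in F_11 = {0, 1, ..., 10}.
a · b ≡ 9x + 6 (mod f(x))

Multiply in F_11[x]: a(x)·b(x) = (8x + 10)·(x + 1) = 8x^2 + 7x + 10. This has degree ≥ 2, so divide by f(x) over F_11: 8x^2 + 7x + 10 = (8)·(x^2 + 8x + 6) + (9x + 6). Hence a·b ≡ 9x + 6 (mod f). (F_11[x]/(f) is a field with 11^2 = 121 elements since f is irreducible of degree 2.)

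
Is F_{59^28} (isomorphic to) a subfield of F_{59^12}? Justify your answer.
No: F_{59^28} is not a subfield of F_{59^12}

F_{p^m} embeds in F_{p^n} iff m | n. Here 28 ∤ 12 (since 12 = 0·28 + 12 with remainder 12 ≠ 0), so F_{59^28} is not a subfield of F_{59^12}. Equivalently: if it were, the tower law would give 28 = [F_{59^28}:F_59] dividing [F_{59^12}:F_59] = 12, contradiction.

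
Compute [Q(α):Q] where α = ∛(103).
[Q(α):Q] = 3

The minimal polynomial of α is x^3 - 103, irreducible over Q since 103 is not a perfect cube (so x^3 - 103 has no rational root). Hence [Q(α):Q] = deg(m_α) = 3.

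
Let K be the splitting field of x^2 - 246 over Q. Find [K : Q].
[K : Q] = 2

f(x) = x^2 - 246 factors as (x - √246)(x + √246). The splitting field is K = Q(√246). Since 246 is squarefree and > 1, it is not a perfect square, so x^2 - 246 is irreducible over Q and [Q(√246) : Q] = 2. Hence [K : Q] = 2.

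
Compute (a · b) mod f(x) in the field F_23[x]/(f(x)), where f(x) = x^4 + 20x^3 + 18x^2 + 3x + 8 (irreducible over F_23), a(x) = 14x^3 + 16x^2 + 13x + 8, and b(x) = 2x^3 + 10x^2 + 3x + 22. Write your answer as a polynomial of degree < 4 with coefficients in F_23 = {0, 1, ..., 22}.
a · b ≡ 7x^2 + 6x + 12 (mod f(x))

Multiply in F_23[x]: a(x)·b(x) = (14x^3 + 16x^2 + 13x + 8)·(2x^3 + 10x^2 + 3x + 22) = 5x^6 + 11x^5 + 21x^4 + 19x^3 + 11x^2 + 11x + 15. This has degree ≥ 4, so divide by f(x) over F_23: 5x^6 + 11x^5 + 21x^4 + 19x^3 + 11x^2 + 11x + 15 = (5x^2 + 3x + 9)·(x^4 + 20x^3 + 18x^2 + 3x + 8) + (7x^2 + 6x + 12). Hence a·b ≡ 7x^2 + 6x + 12 (mod f). (F_23[x]/(f) is a field with 23^4 = 279841 elements since f is irreducible of degree 4.)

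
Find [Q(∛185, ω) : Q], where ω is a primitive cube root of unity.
[Q(∛185, ω) : Q] = 6

[Q(∛185):Q] = 3 (min poly x^3 - 185, irreducible since 185 is not a perfect cube). [Q(ω):Q] = 2 (min poly x^2 + x + 1). Since Q(∛185) ⊂ R and ω ∉ R, we have ω ∉ Q(∛185), so x^2 + x + 1 remains irreducible over Q(∛185) and [Q(∛185, ω) : Q(∛185)] = 2. By the tower law, [Q(∛185, ω) : Q] = 3 · 2 = 6. (In fact Q(∛185, ω) is the splitting field of x^3 - 185 over Q.)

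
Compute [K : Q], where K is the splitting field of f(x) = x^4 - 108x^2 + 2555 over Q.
[K : Q] = 4

Solving the quadratic in x^2: x^2 = (108 ± √(108^2 - 4·2555))/2 = (108 ± √1444)/2 = (108 ± 38)/2, giving x^2 = 35 or x^2 = 73. So f(x) = (x^2 - 35)(x^2 - 73) and the roots of f are ±√35, ±√73. Hence the splitting field is K = Q(√35, √73). Since 35 and 73 are distinct squarefree integers > 1, their product 2555 is not a perfect square, so √73 ∉ Q(√35). By the tower law [K:Q] = [Q(√35,√73):Q(√35)] · [Q(√35):Q] = 2 · 2 = 4.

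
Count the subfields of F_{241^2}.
F_{241^2} has 2 subfields

The subfields of F_{p^n} are exactly the fields F_{p^d} for d | n (each is the fixed field of the unique index-d subgroup of Gal(F_{p^n}/F_p) ≅ Z/nZ). The divisors of n = 2 are {1, 2}, giving 2 subfields: F_{241^1}, F_{241^2}.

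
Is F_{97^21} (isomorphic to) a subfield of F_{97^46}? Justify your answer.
No: F_{97^21} is not a subfield of F_{97^46}

F_{p^m} embeds in F_{p^n} iff m | n. Here 21 ∤ 46 (since 46 = 2·21 + 4 with remainder 4 ≠ 0), so F_{97^21} is not a subfield of F_{97^46}. Equivalently: if it were, the tower law would give 21 = [F_{97^21}:F_97] dividing [F_{97^46}:F_97] = 46, contradiction.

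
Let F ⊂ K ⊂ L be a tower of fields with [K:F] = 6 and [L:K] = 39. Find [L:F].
[L:F] = 234

The tower law says that for any tower of field extensions F ⊂ K ⊂ L with finite degrees, [L:F] = [L:K] · [K:F]. Here this gives [L:F] = 39 · 6 = 234.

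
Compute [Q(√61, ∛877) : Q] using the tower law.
[Q(√61, ∛877) : Q] = 6

Let L = Q(√61, ∛877). Since Q(√61) ⊂ L and [Q(√61):Q] = 2, the tower law gives 2 | [L:Q]. Likewise Q(∛877) ⊂ L with [Q(∛877):Q] = 3 (because 877 is not a perfect cube), so 3 | [L:Q]. As gcd(2,3) = 1, [L:Q] is divisible by 6. Conversely L is generated over Q by √61 and ∛877, so [L:Q] ≤ 2·3 = 6. Therefore [Q(√61, ∛877) : Q] = 6.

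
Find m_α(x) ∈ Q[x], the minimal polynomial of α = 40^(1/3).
m_α(x) = x^3 - 40

α satisfies α^3 = 40, so x^3 - 40 annihilates α. By the rational root test, a rational root p/q (in lowest terms) of x^3 - 40 would satisfy p^3 = 40 q^3, forcing q = 1 and p^3 = 40; but 40 is not a perfect cube, contradiction. A monic cubic over Q with no rational root is irreducible (any nontrivial factorization would include a linear factor). Hence x^3 - 40 is the minimal polynomial of α, and in particular [Q(α):Q] = 3.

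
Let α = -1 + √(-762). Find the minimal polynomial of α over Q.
m_α(x) = x^2 + 2x + 763

From α + 1 = √(-762), squaring gives (α + 1)^2 = -762, i.e. α^2 + 2α + 1 = -762, so α^2 + 2α + 763 = 0. The discriminant of x^2 + 2x + 763 is (2)^2 - 4·(763) = 4 - 3052 = -3048, and 4·(-762) is not a perfect square in Q since -762 is squarefree and ≠ 1. Hence x^2 + 2x + 763 is irreducible over Q and is the minimal polynomial of α.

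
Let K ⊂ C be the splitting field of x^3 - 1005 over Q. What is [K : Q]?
[K : Q] = 6

The roots of x^3 - 1005 are ∛1005, ω∛1005, ω^2∛1005 where ω = e^(2πi/3) is a primitive cube root of unity, so K = Q(∛1005, ω). Now [Q(∛1005):Q] = 3 (since 1005 is not a perfect cube, x^3 - 1005 is irreducible) and [Q(ω):Q] = 2. Both 2 and 3 divide [K:Q], and [K:Q] ≤ 3·2 = 6, so [K:Q] = 6. (Equivalently: Q(∛1005) ⊂ R but ω ∉ R, so [K : Q(∛1005)] = 2.)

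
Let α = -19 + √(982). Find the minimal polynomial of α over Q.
m_α(x) = x^2 + 38x - 621

From α + 19 = √(982), squaring gives (α + 19)^2 = 982, i.e. α^2 + 38α + 361 = 982, so α^2 + 38α - 621 = 0. The discriminant of x^2 + 38x - 621 is (38)^2 - 4·(-621) = 1444 + 2484 = 3928, and 4·(982) is not a perfect square in Q since 982 is squarefree and ≠ 1. Hence x^2 + 38x - 621 is irreducible over Q and is the minimal polynomial of α.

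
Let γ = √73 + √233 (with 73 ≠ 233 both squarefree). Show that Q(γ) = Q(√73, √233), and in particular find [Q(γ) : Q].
[Q(γ) : Q] = 4 (equivalently, Q(γ) = Q(√73, √233))

Obviously Q(γ) ⊆ Q(√73, √233), and [Q(√73, √233):Q] = 4 (since 73, 233 are distinct squarefree integers > 1 with 17009 not a perfect square). To show equality we compute the minimal polynomial of γ. From γ = √73 + √233: γ^2 = 73 + 2√(17009) + 233 = 306 + 2√(17009), so γ^2 - 306 = 2√(17009); squaring, (γ^2 - 306)^2 = 4·17009, i.e. γ^4 - 612γ^2 + 93636 - 68036 = 0, i.e. γ^4 - 612γ^2 + 25600 = 0. So γ is a root of x^4 - 612x^2 + 25600. This polynomial is irreducible over Q: it has no rational root (each ±√73 ± √233 is irrational), and any factorization into two quadratics over Q would force √(17009) ∈ Q (pairing opposite roots) or √73, √233 ∈ Q (other pairings), all impossible. Hence [Q(γ):Q] = 4 = [Q(√73, √233):Q], so Q(γ) = Q(√73, √233).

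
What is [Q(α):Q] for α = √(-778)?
[Q(α):Q] = 2

[Q(α):Q] equals the degree of the minimal polynomial of α. Here α^2 = -778 and x^2 + 778 is irreducible (d = -778 is squarefree, ≠ 1, hence not a square), so deg(m_α) = 2. Thus [Q(α):Q] = 2.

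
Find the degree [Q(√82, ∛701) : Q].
[Q(√82, ∛701) : Q] = 6

Let L = Q(√82, ∛701). Since Q(√82) ⊂ L and [Q(√82):Q] = 2, the tower law gives 2 | [L:Q]. Likewise Q(∛701) ⊂ L with [Q(∛701):Q] = 3 (because 701 is not a perfect cube), so 3 | [L:Q]. As gcd(2,3) = 1, [L:Q] is divisible by 6. Conversely L is generated over Q by √82 and ∛701, so [L:Q] ≤ 2·3 = 6. Therefore [Q(√82, ∛701) : Q] = 6.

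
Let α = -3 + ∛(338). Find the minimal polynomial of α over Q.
m_α(x) = x^3 + 9x^2 + 27x - 311

Set β = α + 3 = ∛(338), so β^3 = 338. Then (α + 3)^3 - 338 = 0, i.e. α is a root of g(x) = (x + 3)^3 - 338 = x^3 + 9x^2 + 27x - 311. Since g(x) = h(x + 3) where h(x) = x^3 - 338, and h is irreducible over Q (because 338 is not a perfect cube, so h has no rational root, and a monic cubic with no rational root is irreducible), g is also irreducible (irreducibility is preserved under the substitution x → x + 3). Hence m_α(x) = x^3 + 9x^2 + 27x - 311.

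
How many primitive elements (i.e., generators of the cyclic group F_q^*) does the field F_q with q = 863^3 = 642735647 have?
There are φ(642735646) = 274800960 primitive elements

F_q^* is cyclic of order q - 1 = 642735646. A cyclic group of order m has exactly φ(m) generators. Here m = 642735646 = 2 · 7^2 · 431 · 15217, so the number of primitive elements is φ(642735646) = 274800960.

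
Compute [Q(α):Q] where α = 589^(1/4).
[Q(α):Q] = 4

α is a root of x^4 - 589. By Eisenstein's criterion at the prime p = 19 (which divides the constant term 589 but p^2 = 361 does not, since 589 is squarefree), x^4 - 589 is irreducible over Q. Hence [Q(α):Q] = 4.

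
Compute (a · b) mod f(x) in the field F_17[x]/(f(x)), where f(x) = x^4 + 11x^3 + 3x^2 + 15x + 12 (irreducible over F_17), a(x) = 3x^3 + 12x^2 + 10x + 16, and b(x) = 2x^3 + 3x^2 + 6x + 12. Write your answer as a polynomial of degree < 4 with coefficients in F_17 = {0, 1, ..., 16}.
a · b ≡ 7x^3 + 13x^2 + 5x + 9 (mod f(x))

Multiply in F_17[x]: a(x)·b(x) = (3x^3 + 12x^2 + 10x + 16)·(2x^3 + 3x^2 + 6x + 12) = 6x^6 + 16x^5 + 6x^4 + 14x^2 + 12x + 5. This has degree ≥ 4, so divide by f(x) over F_17: 6x^6 + 16x^5 + 6x^4 + 14x^2 + 12x + 5 = (6x^2 + x + 11)·(x^4 + 11x^3 + 3x^2 + 15x + 12) + (7x^3 + 13x^2 + 5x + 9). Hence a·b ≡ 7x^3 + 13x^2 + 5x + 9 (mod f). (F_17[x]/(f) is a field with 17^4 = 83521 elements since f is irreducible of degree 4.)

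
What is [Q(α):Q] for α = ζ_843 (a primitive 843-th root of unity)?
[Q(α):Q] = 560

The minimal polynomial of ζ_843 over Q is the 843-th cyclotomic polynomial Φ_843(x), which is irreducible over Q and has degree φ(843) = 560. Hence [Q(α):Q] = φ(843) = 560.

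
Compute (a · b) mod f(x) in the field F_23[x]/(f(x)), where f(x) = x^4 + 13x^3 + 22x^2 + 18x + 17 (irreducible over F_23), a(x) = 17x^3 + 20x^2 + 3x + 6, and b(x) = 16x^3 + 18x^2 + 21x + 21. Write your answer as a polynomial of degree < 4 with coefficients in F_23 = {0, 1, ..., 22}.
a · b ≡ 14x^3 + 21x^2 + 10x + 16 (mod f(x))

Multiply in F_23[x]: a(x)·b(x) = (17x^3 + 20x^2 + 3x + 6)·(16x^3 + 18x^2 + 21x + 21) = 19x^6 + 5x^5 + 6x^4 + 7x^3 + 16x^2 + 5x + 11. This has degree ≥ 4, so divide by f(x) over F_23: 19x^6 + 5x^5 + 6x^4 + 7x^3 + 16x^2 + 5x + 11 = (19x^2 + 11x + 20)·(x^4 + 13x^3 + 22x^2 + 18x + 17) + (14x^3 + 21x^2 + 10x + 16). Hence a·b ≡ 14x^3 + 21x^2 + 10x + 16 (mod f). (F_23[x]/(f) is a field with 23^4 = 279841 elements since f is irreducible of degree 4.)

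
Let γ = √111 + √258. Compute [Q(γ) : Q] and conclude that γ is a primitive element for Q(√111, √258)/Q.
[Q(γ) : Q] = 4 (equivalently, Q(γ) = Q(√111, √258))

Obviously Q(γ) ⊆ Q(√111, √258), and [Q(√111, √258):Q] = 4 (since 111, 258 are distinct squarefree integers > 1 with 28638 not a perfect square). To show equality we compute the minimal polynomial of γ. From γ = √111 + √258: γ^2 = 111 + 2√(28638) + 258 = 369 + 2√(28638), so γ^2 - 369 = 2√(28638); squaring, (γ^2 - 369)^2 = 4·28638, i.e. γ^4 - 738γ^2 + 136161 - 114552 = 0, i.e. γ^4 - 738γ^2 + 21609 = 0. So γ is a root of x^4 - 738x^2 + 21609. This polynomial is irreducible over Q: it has no rational root (each ±√111 ± √258 is irrational), and any factorization into two quadratics over Q would force √(28638) ∈ Q (pairing opposite roots) or √111, √258 ∈ Q (other pairings), all impossible. Hence [Q(γ):Q] = 4 = [Q(√111, √258):Q], so Q(γ) = Q(√111, √258).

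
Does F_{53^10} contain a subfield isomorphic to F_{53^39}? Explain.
No: F_{53^39} is not a subfield of F_{53^10}

F_{p^m} embeds in F_{p^n} iff m | n. Here 39 ∤ 10 (since 10 = 0·39 + 10 with remainder 10 ≠ 0), so F_{53^39} is not a subfield of F_{53^10}. Equivalently: if it were, the tower law would give 39 = [F_{53^39}:F_53] dividing [F_{53^10}:F_53] = 10, contradiction.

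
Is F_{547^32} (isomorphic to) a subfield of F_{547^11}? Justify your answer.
No: F_{547^32} is not a subfield of F_{547^11}

F_{p^m} embeds in F_{p^n} iff m | n. Here 32 ∤ 11 (since 11 = 0·32 + 11 with remainder 11 ≠ 0), so F_{547^32} is not a subfield of F_{547^11}. Equivalently: if it were, the tower law would give 32 = [F_{547^32}:F_547] dividing [F_{547^11}:F_547] = 11, contradiction.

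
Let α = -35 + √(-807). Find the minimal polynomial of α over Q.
m_α(x) = x^2 + 70x + 2032

From α + 35 = √(-807), squaring gives (α + 35)^2 = -807, i.e. α^2 + 70α + 1225 = -807, so α^2 + 70α + 2032 = 0. The discriminant of x^2 + 70x + 2032 is (70)^2 - 4·(2032) = 4900 - 8128 = -3228, and 4·(-807) is not a perfect square in Q since -807 is squarefree and ≠ 1. Hence x^2 + 70x + 2032 is irreducible over Q and is the minimal polynomial of α.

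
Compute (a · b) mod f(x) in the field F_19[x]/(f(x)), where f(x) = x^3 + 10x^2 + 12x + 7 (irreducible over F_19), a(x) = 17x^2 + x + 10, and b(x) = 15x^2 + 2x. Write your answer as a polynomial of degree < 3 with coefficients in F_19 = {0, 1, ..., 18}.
a · b ≡ 5x^2 + 13x + 8 (mod f(x))

Multiply in F_19[x]: a(x)·b(x) = (17x^2 + x + 10)·(15x^2 + 2x) = 8x^4 + 11x^3 + x. This has degree ≥ 3, so divide by f(x) over F_19: 8x^4 + 11x^3 + x = (8x + 7)·(x^3 + 10x^2 + 12x + 7) + (5x^2 + 13x + 8). Hence a·b ≡ 5x^2 + 13x + 8 (mod f). (F_19[x]/(f) is a field with 19^3 = 6859 elements since f is irreducible of degree 3.)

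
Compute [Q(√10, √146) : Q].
[Q(√10, √146) : Q] = 4

[Q(√10):Q] = 2 (min poly x^2 - 10, irreducible since 10 is squarefree > 1). For the top step, suppose √146 ∈ Q(√10), say √146 = c + d√10 with c, d ∈ Q. Squaring: 146 = c^2 + 10d^2 + 2cd√10. Since √10 ∉ Q this forces 2cd = 0. If d = 0 then √146 = c ∈ Q, contradicting 146 squarefree > 1. If c = 0 then 146 = 10d^2, so 10·146 = (10d)^2 is a perfect square in Q — but 10·146 = 1460 is not a perfect square (since 10 and 146 are distinct squarefree integers). Contradiction. Hence √146 ∉ Q(√10), so x^2 - 146 stays irreducible over Q(√10) and [Q(√10, √146) : Q(√10)] = 2. By the tower law, [Q(√10, √146) : Q] = 2 · 2 = 4.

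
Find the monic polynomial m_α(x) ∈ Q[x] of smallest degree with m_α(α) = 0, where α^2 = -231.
m_α(x) = x^2 + 231

α satisfies α^2 + 231 = 0, so x^2 + 231 annihilates α. Since d = -231 is squarefree and ≠ 1, it is not a perfect square in Q, so x^2 + 231 has no rational root and is therefore irreducible over Q (a degree-2 polynomial over a field is irreducible iff it has no root). Hence m_α(x) = x^2 + 231.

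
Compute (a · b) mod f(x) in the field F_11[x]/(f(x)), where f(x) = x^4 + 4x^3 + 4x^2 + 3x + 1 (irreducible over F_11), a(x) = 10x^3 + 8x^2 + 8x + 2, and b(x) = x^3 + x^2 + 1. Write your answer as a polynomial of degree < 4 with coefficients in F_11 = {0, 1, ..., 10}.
a · b ≡ 9x^3 + 8x^2 + 3x + 4 (mod f(x))

Multiply in F_11[x]: a(x)·b(x) = (10x^3 + 8x^2 + 8x + 2)·(x^3 + x^2 + 1) = 10x^6 + 7x^5 + 5x^4 + 9x^3 + 10x^2 + 8x + 2. This has degree ≥ 4, so divide by f(x) over F_11: 10x^6 + 7x^5 + 5x^4 + 9x^3 + 10x^2 + 8x + 2 = (10x^2 + 9)·(x^4 + 4x^3 + 4x^2 + 3x + 1) + (9x^3 + 8x^2 + 3x + 4). Hence a·b ≡ 9x^3 + 8x^2 + 3x + 4 (mod f). (F_11[x]/(f) is a field with 11^4 = 14641 elements since f is irreducible of degree 4.)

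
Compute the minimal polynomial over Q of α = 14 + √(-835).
m_α(x) = x^2 - 28x + 1031

From α - 14 = √(-835), squaring gives (α - 14)^2 = -835, i.e. α^2 - 28α + 196 = -835, so α^2 - 28α + 1031 = 0. The discriminant of x^2 - 28x + 1031 is (-28)^2 - 4·(1031) = 784 - 4124 = -3340, and 4·(-835) is not a perfect square in Q since -835 is squarefree and ≠ 1. Hence x^2 - 28x + 1031 is irreducible over Q and is the minimal polynomial of α.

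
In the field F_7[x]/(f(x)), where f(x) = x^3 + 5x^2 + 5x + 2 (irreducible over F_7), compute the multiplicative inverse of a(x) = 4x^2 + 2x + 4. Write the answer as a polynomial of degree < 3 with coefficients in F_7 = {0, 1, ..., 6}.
a(x)^(-1) ≡ 5x + 5 (mod f(x))

Since f is irreducible over F_7, F_7[x]/(f) is a field and a(x) ≠ 0 has an inverse. Apply the extended Euclidean algorithm to f(x) and a(x) in F_7[x]: f(x) = (2x + 2)·a(x) + (1). The last nonzero remainder is the constant 1 = gcd(f, a) in F_7. Back-substituting through the division chain expresses 1 = s(x)·a(x) + t(x)·f(x) with s(x) ≡ 5x + 5 (mod f), so a(x)^(-1) ≡ s(x) = 5x + 5 (mod f). Check: (4x^2 + 2x + 4)·(5x + 5) = 6x^3 + 2x^2 + 2x + 6 ≡ 1 (mod x^3 + 5x^2 + 5x + 2).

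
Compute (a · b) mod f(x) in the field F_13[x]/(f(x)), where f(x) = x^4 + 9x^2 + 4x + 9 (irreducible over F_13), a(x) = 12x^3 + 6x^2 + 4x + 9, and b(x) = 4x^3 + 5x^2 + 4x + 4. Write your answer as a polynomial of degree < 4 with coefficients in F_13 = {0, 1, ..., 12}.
a · b ≡ 12x^3 + 6x^2 + 11x + 10 (mod f(x))

Multiply in F_13[x]: a(x)·b(x) = (12x^3 + 6x^2 + 4x + 9)·(4x^3 + 5x^2 + 4x + 4) = 9x^6 + 6x^5 + 3x^4 + 11x^3 + 7x^2 + 10. This has degree ≥ 4, so divide by f(x) over F_13: 9x^6 + 6x^5 + 3x^4 + 11x^3 + 7x^2 + 10 = (9x^2 + 6x)·(x^4 + 9x^2 + 4x + 9) + (12x^3 + 6x^2 + 11x + 10). Hence a·b ≡ 12x^3 + 6x^2 + 11x + 10 (mod f). (F_13[x]/(f) is a field with 13^4 = 28561 elements since f is irreducible of degree 4.)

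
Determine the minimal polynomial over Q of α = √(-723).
m_α(x) = x^2 + 723

α satisfies α^2 + 723 = 0, so x^2 + 723 annihilates α. Since d = -723 is squarefree and ≠ 1, it is not a perfect square in Q, so x^2 + 723 has no rational root and is therefore irreducible over Q (a degree-2 polynomial over a field is irreducible iff it has no root). Hence m_α(x) = x^2 + 723.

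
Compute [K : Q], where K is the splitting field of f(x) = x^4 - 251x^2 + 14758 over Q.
[K : Q] = 4

Solving the quadratic in x^2: x^2 = (251 ± √(251^2 - 4·14758))/2 = (251 ± √3969)/2 = (251 ± 63)/2, giving x^2 = 157 or x^2 = 94. So f(x) = (x^2 - 157)(x^2 - 94) and the roots of f are ±√157, ±√94. Hence the splitting field is K = Q(√157, √94). Since 157 and 94 are distinct squarefree integers > 1, their product 14758 is not a perfect square, so √94 ∉ Q(√157). By the tower law [K:Q] = [Q(√157,√94):Q(√157)] · [Q(√157):Q] = 2 · 2 = 4.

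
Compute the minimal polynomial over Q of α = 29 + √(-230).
m_α(x) = x^2 - 58x + 1071

From α - 29 = √(-230), squaring gives (α - 29)^2 = -230, i.e. α^2 - 58α + 841 = -230, so α^2 - 58α + 1071 = 0. The discriminant of x^2 - 58x + 1071 is (-58)^2 - 4·(1071) = 3364 - 4284 = -920, and 4·(-230) is not a perfect square in Q since -230 is squarefree and ≠ 1. Hence x^2 - 58x + 1071 is irreducible over Q and is the minimal polynomial of α.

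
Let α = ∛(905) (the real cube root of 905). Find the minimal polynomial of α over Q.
m_α(x) = x^3 - 905

α satisfies α^3 = 905, so x^3 - 905 annihilates α. By the rational root test, a rational root p/q (in lowest terms) of x^3 - 905 would satisfy p^3 = 905 q^3, forcing q = 1 and p^3 = 905; but 905 is not a perfect cube, contradiction. A monic cubic over Q with no rational root is irreducible (any nontrivial factorization would include a linear factor). Hence x^3 - 905 is the minimal polynomial of α, and in particular [Q(α):Q] = 3.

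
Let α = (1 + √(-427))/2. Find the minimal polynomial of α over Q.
m_α(x) = x^2 - x + 107

From 2α - 1 = √(-427), squaring gives (2α - 1)^2 = -427, i.e. 4α^2 - 4α + 1 = -427, so α^2 - α + (1 + 427)/4 = 0. Since -427 ≡ 1 (mod 4), (1 + 427)/4 = 107 ∈ Z. The polynomial x^2 - x + 107 has discriminant 1 - 4·(107) = -427, which is not a perfect square in Q (d = -427 is squarefree and ≠ 1), so x^2 - x + 107 is irreducible over Q. It is the minimal polynomial of α.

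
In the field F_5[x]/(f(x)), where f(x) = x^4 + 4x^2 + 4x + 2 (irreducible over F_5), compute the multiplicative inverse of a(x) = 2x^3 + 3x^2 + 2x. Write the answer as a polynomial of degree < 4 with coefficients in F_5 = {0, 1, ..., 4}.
a(x)^(-1) ≡ x^3 + 4x^2 + 3x (mod f(x))

Since f is irreducible over F_5, F_5[x]/(f) is a field and a(x) ≠ 0 has an inverse. Apply the extended Euclidean algorithm to f(x) and a(x) in F_5[x]: f(x) = (3x + 3)·a(x) + (4x^2 + 3x + 2);  a(x) = (3x + 1)·(4x^2 + 3x + 2) + (3x + 3);  (4x^2 + 3x + 2) = (3x + 3)·(3x + 3) + (3). The last nonzero remainder is the constant 3 = gcd(f, a) in F_5. Back-substituting through the division chain expresses 3 = s(x)·a(x) + t(x)·f(x) with s(x) ≡ 3x^3 + 2x^2 + 4x (mod f), so (3x^3 + 2x^2 + 4x)·a(x) ≡ 3 (mod f). Multiplying by 3^(-1) ≡ 2 in F_5 gives a(x)^(-1) ≡ 2·(3x^3 + 2x^2 + 4x) ≡ x^3 + 4x^2 + 3x (mod f). Check: (2x^3 + 3x^2 + 2x)·(x^3 + 4x^2 + 3x) = 2x^6 + x^5 + 2x^3 + x^2 ≡ 1 (mod x^4 + 4x^2 + 4x + 2).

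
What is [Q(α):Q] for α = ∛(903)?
[Q(α):Q] = 3

The minimal polynomial of α is x^3 - 903, irreducible over Q since 903 is not a perfect cube (so x^3 - 903 has no rational root). Hence [Q(α):Q] = deg(m_α) = 3.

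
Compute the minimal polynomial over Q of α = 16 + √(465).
m_α(x) = x^2 - 32x - 209

From α - 16 = √(465), squaring gives (α - 16)^2 = 465, i.e. α^2 - 32α + 256 = 465, so α^2 - 32α - 209 = 0. The discriminant of x^2 - 32x - 209 is (-32)^2 - 4·(-209) = 1024 + 836 = 1860, and 4·(465) is not a perfect square in Q since 465 is squarefree and ≠ 1. Hence x^2 - 32x - 209 is irreducible over Q and is the minimal polynomial of α.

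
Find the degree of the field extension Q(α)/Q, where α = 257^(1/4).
[Q(α):Q] = 4

α is a root of x^4 - 257. By Eisenstein's criterion at the prime p = 257 (which divides the constant term 257 but p^2 = 66049 does not, since 257 is squarefree), x^4 - 257 is irreducible over Q. Hence [Q(α):Q] = 4.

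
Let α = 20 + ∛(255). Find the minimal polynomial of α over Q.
m_α(x) = x^3 - 60x^2 + 1200x - 8255

Set β = α - 20 = ∛(255), so β^3 = 255. Then (α - 20)^3 - 255 = 0, i.e. α is a root of g(x) = (x - 20)^3 - 255 = x^3 - 60x^2 + 1200x - 8255. Since g(x) = h(x - 20) where h(x) = x^3 - 255, and h is irreducible over Q (because 255 is not a perfect cube, so h has no rational root, and a monic cubic with no rational root is irreducible), g is also irreducible (irreducibility is preserved under the substitution x → x - 20). Hence m_α(x) = x^3 - 60x^2 + 1200x - 8255.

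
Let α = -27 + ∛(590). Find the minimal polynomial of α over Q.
m_α(x) = x^3 + 81x^2 + 2187x + 19093

Set β = α + 27 = ∛(590), so β^3 = 590. Then (α + 27)^3 - 590 = 0, i.e. α is a root of g(x) = (x + 27)^3 - 590 = x^3 + 81x^2 + 2187x + 19093. Since g(x) = h(x + 27) where h(x) = x^3 - 590, and h is irreducible over Q (because 590 is not a perfect cube, so h has no rational root, and a monic cubic with no rational root is irreducible), g is also irreducible (irreducibility is preserved under the substitution x → x + 27). Hence m_α(x) = x^3 + 81x^2 + 2187x + 19093.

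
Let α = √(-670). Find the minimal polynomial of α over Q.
m_α(x) = x^2 + 670

α satisfies α^2 + 670 = 0, so x^2 + 670 annihilates α. Since d = -670 is squarefree and ≠ 1, it is not a perfect square in Q, so x^2 + 670 has no rational root and is therefore irreducible over Q (a degree-2 polynomial over a field is irreducible iff it has no root). Hence m_α(x) = x^2 + 670.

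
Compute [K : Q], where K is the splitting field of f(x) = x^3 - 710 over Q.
[K : Q] = 6

The roots of x^3 - 710 are ∛710, ω∛710, ω^2∛710 where ω = e^(2πi/3) is a primitive cube root of unity, so K = Q(∛710, ω). Now [Q(∛710):Q] = 3 (since 710 is not a perfect cube, x^3 - 710 is irreducible) and [Q(ω):Q] = 2. Both 2 and 3 divide [K:Q], and [K:Q] ≤ 3·2 = 6, so [K:Q] = 6. (Equivalently: Q(∛710) ⊂ R but ω ∉ R, so [K : Q(∛710)] = 2.)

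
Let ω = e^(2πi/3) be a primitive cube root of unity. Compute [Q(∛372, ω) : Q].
[Q(∛372, ω) : Q] = 6

[Q(∛372):Q] = 3 (min poly x^3 - 372, irreducible since 372 is not a perfect cube). [Q(ω):Q] = 2 (min poly x^2 + x + 1). Since Q(∛372) ⊂ R and ω ∉ R, we have ω ∉ Q(∛372), so x^2 + x + 1 remains irreducible over Q(∛372) and [Q(∛372, ω) : Q(∛372)] = 2. By the tower law, [Q(∛372, ω) : Q] = 3 · 2 = 6. (In fact Q(∛372, ω) is the splitting field of x^3 - 372 over Q.)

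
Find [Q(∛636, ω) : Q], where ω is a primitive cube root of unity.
[Q(∛636, ω) : Q] = 6

[Q(∛636):Q] = 3 (min poly x^3 - 636, irreducible since 636 is not a perfect cube). [Q(ω):Q] = 2 (min poly x^2 + x + 1). Since Q(∛636) ⊂ R and ω ∉ R, we have ω ∉ Q(∛636), so x^2 + x + 1 remains irreducible over Q(∛636) and [Q(∛636, ω) : Q(∛636)] = 2. By the tower law, [Q(∛636, ω) : Q] = 3 · 2 = 6. (In fact Q(∛636, ω) is the splitting field of x^3 - 636 over Q.)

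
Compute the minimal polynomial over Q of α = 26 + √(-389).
m_α(x) = x^2 - 52x + 1065

From α - 26 = √(-389), squaring gives (α - 26)^2 = -389, i.e. α^2 - 52α + 676 = -389, so α^2 - 52α + 1065 = 0. The discriminant of x^2 - 52x + 1065 is (-52)^2 - 4·(1065) = 2704 - 4260 = -1556, and 4·(-389) is not a perfect square in Q since -389 is squarefree and ≠ 1. Hence x^2 - 52x + 1065 is irreducible over Q and is the minimal polynomial of α.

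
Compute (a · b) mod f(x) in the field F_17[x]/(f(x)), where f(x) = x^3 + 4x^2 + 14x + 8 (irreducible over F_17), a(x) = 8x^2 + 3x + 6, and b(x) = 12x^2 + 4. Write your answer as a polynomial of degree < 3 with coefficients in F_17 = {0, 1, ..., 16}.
a · b ≡ 16x^2 + 2x + 3 (mod f(x))

Multiply in F_17[x]: a(x)·b(x) = (8x^2 + 3x + 6)·(12x^2 + 4) = 11x^4 + 2x^3 + 2x^2 + 12x + 7. This has degree ≥ 3, so divide by f(x) over F_17: 11x^4 + 2x^3 + 2x^2 + 12x + 7 = (11x + 9)·(x^3 + 4x^2 + 14x + 8) + (16x^2 + 2x + 3). Hence a·b ≡ 16x^2 + 2x + 3 (mod f). (F_17[x]/(f) is a field with 17^3 = 4913 elements since f is irreducible of degree 3.)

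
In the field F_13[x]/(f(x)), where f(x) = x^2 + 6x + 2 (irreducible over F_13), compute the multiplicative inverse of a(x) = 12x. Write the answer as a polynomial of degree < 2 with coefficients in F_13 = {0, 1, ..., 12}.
a(x)^(-1) ≡ 7x + 3 (mod f(x))

Since f is irreducible over F_13, F_13[x]/(f) is a field and a(x) ≠ 0 has an inverse. Apply the extended Euclidean algorithm to f(x) and a(x) in F_13[x]: f(x) = (12x + 7)·a(x) + (2). The last nonzero remainder is the constant 2 = gcd(f, a) in F_13. Back-substituting through the division chain expresses 2 = s(x)·a(x) + t(x)·f(x) with s(x) ≡ x + 6 (mod f), so (x + 6)·a(x) ≡ 2 (mod f). Multiplying by 2^(-1) ≡ 7 in F_13 gives a(x)^(-1) ≡ 7·(x + 6) ≡ 7x + 3 (mod f). Check: (12x)·(7x + 3) = 6x^2 + 10x ≡ 1 (mod x^2 + 6x + 2).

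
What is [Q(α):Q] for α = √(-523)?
[Q(α):Q] = 2

[Q(α):Q] equals the degree of the minimal polynomial of α. Here α^2 = -523 and x^2 + 523 is irreducible (d = -523 is squarefree, ≠ 1, hence not a square), so deg(m_α) = 2. Thus [Q(α):Q] = 2.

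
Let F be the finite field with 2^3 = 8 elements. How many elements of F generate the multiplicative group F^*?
There are φ(7) = 6 primitive elements

F_q^* is cyclic of order q - 1 = 7. A cyclic group of order m has exactly φ(m) generators. Here m = 7 = 7, so the number of primitive elements is φ(7) = 6.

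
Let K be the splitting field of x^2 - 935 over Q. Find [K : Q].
[K : Q] = 2

f(x) = x^2 - 935 factors as (x - √935)(x + √935). The splitting field is K = Q(√935). Since 935 is squarefree and > 1, it is not a perfect square, so x^2 - 935 is irreducible over Q and [Q(√935) : Q] = 2. Hence [K : Q] = 2.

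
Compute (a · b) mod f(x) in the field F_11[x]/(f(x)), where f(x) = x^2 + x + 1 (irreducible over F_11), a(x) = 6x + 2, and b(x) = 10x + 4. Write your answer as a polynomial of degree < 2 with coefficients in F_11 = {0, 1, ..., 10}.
a · b ≡ 6x + 3 (mod f(x))

Multiply in F_11[x]: a(x)·b(x) = (6x + 2)·(10x + 4) = 5x^2 + 8. This has degree ≥ 2, so divide by f(x) over F_11: 5x^2 + 8 = (5)·(x^2 + x + 1) + (6x + 3). Hence a·b ≡ 6x + 3 (mod f). (F_11[x]/(f) is a field with 11^2 = 121 elements since f is irreducible of degree 2.)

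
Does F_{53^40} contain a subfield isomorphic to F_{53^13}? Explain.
No: F_{53^13} is not a subfield of F_{53^40}

F_{p^m} embeds in F_{p^n} iff m | n. Here 13 ∤ 40 (since 40 = 3·13 + 1 with remainder 1 ≠ 0), so F_{53^13} is not a subfield of F_{53^40}. Equivalently: if it were, the tower law would give 13 = [F_{53^13}:F_53] dividing [F_{53^40}:F_53] = 40, contradiction.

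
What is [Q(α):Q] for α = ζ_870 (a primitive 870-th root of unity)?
[Q(α):Q] = 224

The minimal polynomial of ζ_870 over Q is the 870-th cyclotomic polynomial Φ_870(x), which is irreducible over Q and has degree φ(870) = 224. Hence [Q(α):Q] = φ(870) = 224.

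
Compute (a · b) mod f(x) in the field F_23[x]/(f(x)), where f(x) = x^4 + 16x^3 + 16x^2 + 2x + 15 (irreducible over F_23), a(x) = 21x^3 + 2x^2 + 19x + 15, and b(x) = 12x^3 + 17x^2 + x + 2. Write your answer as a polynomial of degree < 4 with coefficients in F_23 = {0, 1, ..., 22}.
a · b ≡ 11x^3 + 17x + 21 (mod f(x))

Multiply in F_23[x]: a(x)·b(x) = (21x^3 + 2x^2 + 19x + 15)·(12x^3 + 17x^2 + x + 2) = 22x^6 + 13x^5 + 7x^4 + 18x^3 + 2x^2 + 7x + 7. This has degree ≥ 4, so divide by f(x) over F_23: 22x^6 + 13x^5 + 7x^4 + 18x^3 + 2x^2 + 7x + 7 = (22x^2 + 6x + 19)·(x^4 + 16x^3 + 16x^2 + 2x + 15) + (11x^3 + 17x + 21). Hence a·b ≡ 11x^3 + 17x + 21 (mod f). (F_23[x]/(f) is a field with 23^4 = 279841 elements since f is irreducible of degree 4.)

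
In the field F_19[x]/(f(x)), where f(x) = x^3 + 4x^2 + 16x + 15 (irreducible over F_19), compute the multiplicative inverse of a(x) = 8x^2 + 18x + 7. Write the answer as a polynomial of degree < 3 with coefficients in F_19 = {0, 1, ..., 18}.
a(x)^(-1) ≡ 7x^2 + 14x + 3 (mod f(x))

Since f is irreducible over F_19, F_19[x]/(f) is a field and a(x) ≠ 0 has an inverse. Apply the extended Euclidean algorithm to f(x) and a(x) in F_19[x]: f(x) = (12x + 2)·a(x) + (10x + 1);  a(x) = (16x + 4)·(10x + 1) + (3). The last nonzero remainder is the constant 3 = gcd(f, a) in F_19. Back-substituting through the division chain expresses 3 = s(x)·a(x) + t(x)·f(x) with s(x) ≡ 2x^2 + 4x + 9 (mod f), so (2x^2 + 4x + 9)·a(x) ≡ 3 (mod f). Multiplying by 3^(-1) ≡ 13 in F_19 gives a(x)^(-1) ≡ 13·(2x^2 + 4x + 9) ≡ 7x^2 + 14x + 3 (mod f). Check: (8x^2 + 18x + 7)·(7x^2 + 14x + 3) = 18x^4 + 10x^3 + 2x^2 + 2 ≡ 1 (mod x^3 + 4x^2 + 16x + 15).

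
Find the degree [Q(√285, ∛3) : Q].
[Q(√285, ∛3) : Q] = 6

Let L = Q(√285, ∛3). Since Q(√285) ⊂ L and [Q(√285):Q] = 2, the tower law gives 2 | [L:Q]. Likewise Q(∛3) ⊂ L with [Q(∛3):Q] = 3 (because 3 is not a perfect cube), so 3 | [L:Q]. As gcd(2,3) = 1, [L:Q] is divisible by 6. Conversely L is generated over Q by √285 and ∛3, so [L:Q] ≤ 2·3 = 6. Therefore [Q(√285, ∛3) : Q] = 6.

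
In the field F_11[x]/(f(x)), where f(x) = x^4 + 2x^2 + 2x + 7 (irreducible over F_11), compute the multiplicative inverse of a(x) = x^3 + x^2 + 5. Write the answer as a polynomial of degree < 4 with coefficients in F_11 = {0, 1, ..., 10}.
a(x)^(-1) ≡ 7x^3 + 6x^2 + 3x + 2 (mod f(x))

Since f is irreducible over F_11, F_11[x]/(f) is a field and a(x) ≠ 0 has an inverse. Apply the extended Euclidean algorithm to f(x) and a(x) in F_11[x]: f(x) = (x + 10)·a(x) + (3x^2 + 8x + 1);  a(x) = (4x + 8)·(3x^2 + 8x + 1) + (9x + 8);  (3x^2 + 8x + 1) = (4x + 1)·(9x + 8) + (4). The last nonzero remainder is the constant 4 = gcd(f, a) in F_11. Back-substituting through the division chain expresses 4 = s(x)·a(x) + t(x)·f(x) with s(x) ≡ 6x^3 + 2x^2 + x + 8 (mod f), so (6x^3 + 2x^2 + x + 8)·a(x) ≡ 4 (mod f). Multiplying by 4^(-1) ≡ 3 in F_11 gives a(x)^(-1) ≡ 3·(6x^3 + 2x^2 + x + 8) ≡ 7x^3 + 6x^2 + 3x + 2 (mod f). Check: (x^3 + x^2 + 5)·(7x^3 + 6x^2 + 3x + 2) = 7x^6 + 2x^5 + 9x^4 + 7x^3 + 10x^2 + 4x + 10 ≡ 1 (mod x^4 + 2x^2 + 2x + 7).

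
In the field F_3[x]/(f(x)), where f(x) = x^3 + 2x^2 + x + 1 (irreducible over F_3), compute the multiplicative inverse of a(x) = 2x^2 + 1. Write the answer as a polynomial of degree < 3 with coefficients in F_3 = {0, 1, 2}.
a(x)^(-1) ≡ 2x^2 + x + 1 (mod f(x))

Since f is irreducible over F_3, F_3[x]/(f) is a field and a(x) ≠ 0 has an inverse. Apply the extended Euclidean algorithm to f(x) and a(x) in F_3[x]: f(x) = (2x + 1)·a(x) + (2x);  a(x) = (x)·(2x) + (1). The last nonzero remainder is the constant 1 = gcd(f, a) in F_3. Back-substituting through the division chain expresses 1 = s(x)·a(x) + t(x)·f(x) with s(x) ≡ 2x^2 + x + 1 (mod f), so a(x)^(-1) ≡ s(x) = 2x^2 + x + 1 (mod f). Check: (2x^2 + 1)·(2x^2 + x + 1) = x^4 + 2x^3 + x^2 + x + 1 ≡ 1 (mod x^3 + 2x^2 + x + 1).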